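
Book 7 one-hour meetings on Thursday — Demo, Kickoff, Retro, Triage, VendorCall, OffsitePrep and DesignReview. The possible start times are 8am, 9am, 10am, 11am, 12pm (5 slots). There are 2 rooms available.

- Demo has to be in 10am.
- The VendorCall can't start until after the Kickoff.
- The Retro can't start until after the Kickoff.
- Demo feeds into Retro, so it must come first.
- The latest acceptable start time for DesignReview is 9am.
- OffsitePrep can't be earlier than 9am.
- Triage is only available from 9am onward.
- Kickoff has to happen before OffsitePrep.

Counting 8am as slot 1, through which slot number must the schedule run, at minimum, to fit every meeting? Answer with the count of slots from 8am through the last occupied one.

4 slots

The precedence chain requires at least 2 distinct slots.
With at most 2 per slot and 7 meetings, at least 4 slots are needed.
Propagating the time windows through the other constraints, Retro can't land before 11am — that is slot 4 counting from 8am — so the schedule must run through at least 4 slots.
4 works (last occupied slot: 11am): for example VendorCall -> 10am, Demo -> 10am, Retro -> 11am, DesignReview -> 8am, Triage -> 9am, OffsitePrep -> 9am, Kickoff -> 8am.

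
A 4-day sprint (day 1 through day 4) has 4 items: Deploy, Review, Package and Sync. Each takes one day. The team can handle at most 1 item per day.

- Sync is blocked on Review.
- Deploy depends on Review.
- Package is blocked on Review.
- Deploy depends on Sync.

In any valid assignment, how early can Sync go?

Precedence pushes Sync to at least day 2; downstream work caps Sync at day 3.
Sync at day 2 is achievable: Deploy=day 3; Package=day 4; Review=day 1; Sync=day 2.

day 2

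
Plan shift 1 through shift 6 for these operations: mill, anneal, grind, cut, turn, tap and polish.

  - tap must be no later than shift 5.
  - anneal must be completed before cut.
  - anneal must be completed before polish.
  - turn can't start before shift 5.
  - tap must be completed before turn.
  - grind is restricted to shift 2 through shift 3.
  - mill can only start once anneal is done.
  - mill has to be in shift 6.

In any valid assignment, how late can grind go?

Grind is available from shift 2; grind's own window allows nothing later than shift 3.
grind at shift 3 is achievable: mill=shift 6, grind=shift 3, turn=shift 5, cut=shift 2, anneal=shift 1, polish=shift 2, tap=shift 1.

shift 3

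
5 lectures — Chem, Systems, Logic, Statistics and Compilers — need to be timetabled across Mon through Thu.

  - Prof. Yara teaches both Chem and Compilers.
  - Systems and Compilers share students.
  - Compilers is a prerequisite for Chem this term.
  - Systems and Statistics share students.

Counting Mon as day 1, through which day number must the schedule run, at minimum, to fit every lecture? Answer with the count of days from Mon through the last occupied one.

2 days

The precedence chain requires at least 2 distinct days.
2 works (last occupied day: Tue): for example Chem=Tue; Statistics=Mon; Logic=Mon; Compilers=Mon; Systems=Tue.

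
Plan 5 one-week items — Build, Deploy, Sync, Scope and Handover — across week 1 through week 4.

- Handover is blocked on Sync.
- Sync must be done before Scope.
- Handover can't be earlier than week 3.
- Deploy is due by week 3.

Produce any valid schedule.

Build=week 1, Handover=week 3, Deploy=week 1, Sync=week 1, Scope=week 2

Checking: Sync(week 1) before Handover(week 3); Sync(week 1) before Scope(week 2); Handover=week 3 in [week 3,week 4]; Deploy=week 1 in [week 1,week 3].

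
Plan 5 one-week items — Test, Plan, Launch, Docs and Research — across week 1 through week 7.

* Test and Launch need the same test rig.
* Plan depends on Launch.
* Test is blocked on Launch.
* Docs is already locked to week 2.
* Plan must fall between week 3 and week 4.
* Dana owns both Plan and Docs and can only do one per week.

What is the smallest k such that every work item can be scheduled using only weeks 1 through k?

3

The precedence chain requires at least 2 distinct weeks.
Plan can't be placed before week 3, so the schedule must run through at least week 3.
3 works (last occupied week: week 3): for example Launch=week 1, Research=week 1, Docs=week 2, Plan=week 3, Test=week 2.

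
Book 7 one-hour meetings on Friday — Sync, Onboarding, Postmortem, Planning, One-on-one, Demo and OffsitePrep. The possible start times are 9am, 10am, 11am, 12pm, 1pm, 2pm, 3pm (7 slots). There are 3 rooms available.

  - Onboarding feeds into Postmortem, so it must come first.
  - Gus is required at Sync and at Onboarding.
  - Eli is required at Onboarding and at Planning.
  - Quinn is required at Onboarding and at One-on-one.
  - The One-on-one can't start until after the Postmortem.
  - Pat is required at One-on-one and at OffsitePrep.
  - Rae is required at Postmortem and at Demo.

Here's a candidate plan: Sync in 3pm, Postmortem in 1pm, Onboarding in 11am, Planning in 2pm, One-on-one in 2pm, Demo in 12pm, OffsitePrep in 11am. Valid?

Eli is required at Onboarding and at Planning — holds.
Pat is required at One-on-one and at OffsitePrep — holds.
Quinn is required at Onboarding and at One-on-one — holds.
There are 3 rooms available — holds.
Onboarding feeds into Postmortem, so it must come first — holds.
Rae is required at Postmortem and at Demo — holds.
The One-on-one can't start until after the Postmortem — holds.
Gus is required at Sync and at Onboarding — holds.

Valid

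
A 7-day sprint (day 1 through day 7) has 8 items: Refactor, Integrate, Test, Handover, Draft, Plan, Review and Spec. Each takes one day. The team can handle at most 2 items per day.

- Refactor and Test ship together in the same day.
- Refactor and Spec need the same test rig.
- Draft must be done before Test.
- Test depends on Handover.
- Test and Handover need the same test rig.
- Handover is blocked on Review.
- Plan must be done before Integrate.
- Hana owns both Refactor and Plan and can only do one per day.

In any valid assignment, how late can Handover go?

Precedence pushes Handover to at least day 2; downstream work caps Handover at day 6.
Handover at day 6 is achievable: Integrate=day 2, Refactor=day 7, Plan=day 1, Spec=day 3, Draft=day 1, Handover=day 6, Test=day 7, Review=day 2.

day 6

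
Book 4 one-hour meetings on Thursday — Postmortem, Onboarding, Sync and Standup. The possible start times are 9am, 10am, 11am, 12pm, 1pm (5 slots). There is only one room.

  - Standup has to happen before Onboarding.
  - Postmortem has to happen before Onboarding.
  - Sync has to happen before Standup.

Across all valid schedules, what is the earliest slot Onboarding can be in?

12pm

Precedence pushes Onboarding to at least 11am.
Onboarding at 12pm is achievable: Standup -> 10am; Sync -> 9am; Postmortem -> 11am; Onboarding -> 12pm.
Nothing earlier works — the capacity limit rule out every slot before 12pm.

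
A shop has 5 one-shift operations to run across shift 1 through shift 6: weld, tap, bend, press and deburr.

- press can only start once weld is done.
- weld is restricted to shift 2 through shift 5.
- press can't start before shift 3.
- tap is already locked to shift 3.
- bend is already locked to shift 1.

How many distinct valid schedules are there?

60

Splitting on weld: it can be shift 2 (24), shift 3 (18), shift 4 (12), shift 5 (6). Listing each branch's schedules as (tap, bend, press, deburr) by shift number:
weld=shift 2: (3,1,3,1) (3,1,3,2) (3,1,3,3) (3,1,3,4) (3,1,3,5) (3,1,3,6) (3,1,4,1) (3,1,4,2) (3,1,4,3) (3,1,4,4) (3,1,4,5) (3,1,4,6) (3,1,5,1) (3,1,5,2) (3,1,5,3) (3,1,5,4) (3,1,5,5) (3,1,5,6) (3,1,6,1) (3,1,6,2) (3,1,6,3) (3,1,6,4) (3,1,6,5) (3,1,6,6) — 24.
weld=shift 3: (3,1,4,1) (3,1,4,2) (3,1,4,3) (3,1,4,4) (3,1,4,5) (3,1,4,6) (3,1,5,1) (3,1,5,2) (3,1,5,3) (3,1,5,4) (3,1,5,5) (3,1,5,6) (3,1,6,1) (3,1,6,2) (3,1,6,3) (3,1,6,4) (3,1,6,5) (3,1,6,6) — 18.
weld=shift 4: (3,1,5,1) (3,1,5,2) (3,1,5,3) (3,1,5,4) (3,1,5,5) (3,1,5,6) (3,1,6,1) (3,1,6,2) (3,1,6,3) (3,1,6,4) (3,1,6,5) (3,1,6,6) — 12.
weld=shift 5: (3,1,6,1) (3,1,6,2) (3,1,6,3) (3,1,6,4) (3,1,6,5) (3,1,6,6) — 6.
Summing: 24 + 18 + 12 + 6 = 60.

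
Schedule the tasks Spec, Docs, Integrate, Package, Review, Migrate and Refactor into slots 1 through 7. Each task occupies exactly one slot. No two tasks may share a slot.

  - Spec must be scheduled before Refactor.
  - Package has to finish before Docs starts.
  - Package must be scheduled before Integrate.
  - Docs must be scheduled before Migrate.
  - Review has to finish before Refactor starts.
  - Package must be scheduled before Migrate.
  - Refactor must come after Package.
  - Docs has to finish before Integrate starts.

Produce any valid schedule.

Review in 4, Spec in 3, Migrate in 7, Integrate in 6, Refactor in 5, Package in 1, Docs in 2

Checking: Spec(3) before Refactor(5); Package(1) before Refactor(5); Docs(2) before Migrate(7); Package(1) before Integrate(6); Review(4) before Refactor(5); Package(1) before Docs(2); Docs(2) before Integrate(6); Package(1) before Migrate(7); max 1 per slot (cap 1).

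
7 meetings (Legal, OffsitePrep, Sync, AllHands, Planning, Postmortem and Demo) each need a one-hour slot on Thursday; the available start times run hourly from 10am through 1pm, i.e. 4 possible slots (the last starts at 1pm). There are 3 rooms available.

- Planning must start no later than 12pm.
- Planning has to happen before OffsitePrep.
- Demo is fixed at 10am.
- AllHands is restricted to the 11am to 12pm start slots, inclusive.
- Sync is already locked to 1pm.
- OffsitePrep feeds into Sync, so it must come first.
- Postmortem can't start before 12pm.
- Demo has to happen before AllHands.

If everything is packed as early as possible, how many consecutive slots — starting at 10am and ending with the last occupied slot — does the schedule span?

The precedence chain requires at least 3 distinct slots.
With at most 3 per slot and 7 meetings, at least 3 slots are needed.
Sync can't be placed before 1pm — that is slot 4 counting from 10am — so the schedule must run through at least 4 slots.
4 works (last occupied slot: 1pm): for example Demo in 10am; OffsitePrep in 11am; AllHands in 11am; Legal in 10am; Planning in 10am; Sync in 1pm; Postmortem in 12pm.

4 slots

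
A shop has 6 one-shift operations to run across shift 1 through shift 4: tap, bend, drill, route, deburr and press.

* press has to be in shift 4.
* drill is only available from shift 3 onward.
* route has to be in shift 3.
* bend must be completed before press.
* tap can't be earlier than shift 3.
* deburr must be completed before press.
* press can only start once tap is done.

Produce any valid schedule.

press in shift 4, bend in shift 1, route in shift 3, drill in shift 3, deburr in shift 1, tap in shift 3

Checking: deburr(shift 1) before press(shift 4); tap(shift 3) before press(shift 4); bend(shift 1) before press(shift 4); drill=shift 3 in [shift 3,shift 4]; route=shift 3 in [shift 3,shift 3]; press=shift 4 in [shift 4,shift 4]; tap=shift 3 in [shift 3,shift 4].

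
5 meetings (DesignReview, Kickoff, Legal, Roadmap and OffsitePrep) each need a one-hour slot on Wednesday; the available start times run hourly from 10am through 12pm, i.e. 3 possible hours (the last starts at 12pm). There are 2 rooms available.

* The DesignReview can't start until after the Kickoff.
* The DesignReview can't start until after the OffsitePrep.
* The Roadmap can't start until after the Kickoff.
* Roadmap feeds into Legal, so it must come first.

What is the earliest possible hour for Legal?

Precedence pushes Legal to at least 12pm.
Legal at 12pm is achievable: Kickoff=10am, Legal=12pm, Roadmap=11am, OffsitePrep=10am, DesignReview=11am.

12pm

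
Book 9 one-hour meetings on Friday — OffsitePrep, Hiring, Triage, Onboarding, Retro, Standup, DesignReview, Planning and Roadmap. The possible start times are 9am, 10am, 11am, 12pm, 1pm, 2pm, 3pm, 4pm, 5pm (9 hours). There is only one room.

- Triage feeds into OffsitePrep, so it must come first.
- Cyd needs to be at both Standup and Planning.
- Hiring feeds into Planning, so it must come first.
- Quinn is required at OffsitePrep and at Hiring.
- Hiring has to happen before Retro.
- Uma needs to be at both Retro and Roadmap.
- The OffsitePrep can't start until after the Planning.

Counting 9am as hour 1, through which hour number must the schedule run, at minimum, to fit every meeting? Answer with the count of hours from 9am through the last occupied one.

9

The precedence chain requires at least 3 distinct hours.
With at most 1 per hour and 9 meetings, at least 9 hours are needed.
9 works (last occupied hour: 5pm): for example Standup=3pm, Triage=11am, DesignReview=4pm, Onboarding=2pm, Hiring=9am, Planning=10am, Retro=1pm, Roadmap=5pm, OffsitePrep=12pm.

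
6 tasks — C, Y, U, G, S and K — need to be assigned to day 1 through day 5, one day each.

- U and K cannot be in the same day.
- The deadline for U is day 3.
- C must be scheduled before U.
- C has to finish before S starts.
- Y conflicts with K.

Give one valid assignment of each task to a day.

K -> day 3; C -> day 1; G -> day 1; Y -> day 1; U -> day 2; S -> day 2

Checking: C(day 1) before S(day 2); C(day 1) before U(day 2); U(day 2) != K(day 3); Y(day 1) != K(day 3); U=day 2 in [day 1,day 3].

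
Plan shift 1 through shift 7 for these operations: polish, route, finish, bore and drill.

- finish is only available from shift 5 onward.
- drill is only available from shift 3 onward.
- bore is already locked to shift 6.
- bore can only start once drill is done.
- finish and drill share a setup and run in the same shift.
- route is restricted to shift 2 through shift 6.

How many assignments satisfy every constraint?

Splitting on route: it can be shift 2 (7), shift 3 (7), shift 4 (7), shift 5 (7), shift 6 (7). Listing each branch's schedules as (polish, finish, bore, drill) by shift number:
route=shift 2: (1,5,6,5) (2,5,6,5) (3,5,6,5) (4,5,6,5) (5,5,6,5) (6,5,6,5) (7,5,6,5) — 7.
route=shift 3: (1,5,6,5) (2,5,6,5) (3,5,6,5) (4,5,6,5) (5,5,6,5) (6,5,6,5) (7,5,6,5) — 7.
route=shift 4: (1,5,6,5) (2,5,6,5) (3,5,6,5) (4,5,6,5) (5,5,6,5) (6,5,6,5) (7,5,6,5) — 7.
route=shift 5: (1,5,6,5) (2,5,6,5) (3,5,6,5) (4,5,6,5) (5,5,6,5) (6,5,6,5) (7,5,6,5) — 7.
route=shift 6: (1,5,6,5) (2,5,6,5) (3,5,6,5) (4,5,6,5) (5,5,6,5) (6,5,6,5) (7,5,6,5) — 7.
Summing: 7 + 7 + 7 + 7 + 7 = 35.

35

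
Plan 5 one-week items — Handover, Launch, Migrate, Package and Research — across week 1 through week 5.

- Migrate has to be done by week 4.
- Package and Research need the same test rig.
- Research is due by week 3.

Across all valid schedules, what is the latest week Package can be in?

week 5

Package at week 5 is achievable: Research in week 1, Package in week 5, Migrate in week 1, Launch in week 1, Handover in week 1.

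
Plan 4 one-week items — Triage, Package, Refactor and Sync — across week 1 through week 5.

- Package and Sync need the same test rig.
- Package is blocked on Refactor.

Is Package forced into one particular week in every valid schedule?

Package can be week 2 (e.g. Triage -> week 1, Package -> week 2, Sync -> week 1, Refactor -> week 1) or week 3 (e.g. Triage -> week 1, Package -> week 3, Sync -> week 1, Refactor -> week 1).

No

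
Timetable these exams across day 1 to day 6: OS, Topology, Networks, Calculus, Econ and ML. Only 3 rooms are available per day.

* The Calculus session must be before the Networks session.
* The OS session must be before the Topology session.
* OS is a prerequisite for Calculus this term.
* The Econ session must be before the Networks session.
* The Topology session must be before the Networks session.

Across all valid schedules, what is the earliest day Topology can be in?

day 2

Precedence pushes Topology to at least day 2; downstream work caps Topology at day 5.
Topology at day 2 is achievable: OS -> day 1, ML -> day 1, Econ -> day 1, Networks -> day 3, Topology -> day 2, Calculus -> day 2.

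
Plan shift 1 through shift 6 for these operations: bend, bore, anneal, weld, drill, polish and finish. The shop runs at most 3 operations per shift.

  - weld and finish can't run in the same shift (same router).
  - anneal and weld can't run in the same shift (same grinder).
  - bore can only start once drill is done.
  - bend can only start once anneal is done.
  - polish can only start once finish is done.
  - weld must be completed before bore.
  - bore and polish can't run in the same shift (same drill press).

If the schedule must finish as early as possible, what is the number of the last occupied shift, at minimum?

The precedence chain requires at least 2 distinct shifts.
With at most 3 per shift and 7 operations, at least 3 shifts are needed.
3 works (last occupied shift: shift 3): for example anneal in shift 2, bend in shift 3, weld in shift 1, drill in shift 1, polish in shift 3, bore in shift 2, finish in shift 2.

shift 3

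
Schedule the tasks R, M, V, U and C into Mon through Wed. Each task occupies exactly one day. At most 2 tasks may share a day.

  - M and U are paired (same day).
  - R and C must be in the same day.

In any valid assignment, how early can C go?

Mon

C at Mon is achievable: R in Mon, M in Tue, C in Mon, V in Wed, U in Tue.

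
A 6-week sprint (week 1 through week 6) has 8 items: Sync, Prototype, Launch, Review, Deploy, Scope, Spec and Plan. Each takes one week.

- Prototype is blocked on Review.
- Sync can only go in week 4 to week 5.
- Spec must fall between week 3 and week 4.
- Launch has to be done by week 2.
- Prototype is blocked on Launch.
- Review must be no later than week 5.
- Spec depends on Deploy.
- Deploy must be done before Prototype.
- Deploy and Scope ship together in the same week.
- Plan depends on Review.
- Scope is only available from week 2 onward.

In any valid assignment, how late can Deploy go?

week 3

Deploy must be in the same week as Scope, which can't be before week 2, so Deploy is at least week 2; downstream work caps Deploy at week 3.
Deploy at week 3 is achievable: Launch=week 1, Sync=week 4, Spec=week 4, Plan=week 2, Prototype=week 4, Review=week 1, Scope=week 3, Deploy=week 3.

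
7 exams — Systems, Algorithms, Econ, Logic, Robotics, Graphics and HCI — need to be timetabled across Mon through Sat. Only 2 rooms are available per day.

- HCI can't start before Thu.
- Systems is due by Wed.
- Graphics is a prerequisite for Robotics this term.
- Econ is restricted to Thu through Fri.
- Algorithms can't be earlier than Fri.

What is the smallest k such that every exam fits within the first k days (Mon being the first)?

5 days

The precedence chain requires at least 2 distinct days.
With at most 2 per day and 7 exams, at least 4 days are needed.
Algorithms can't be placed before Fri — that is day 5 counting from Mon — so the schedule must run through at least 5 days.
5 works (last occupied day: Fri): for example Systems -> Mon; Robotics -> Tue; Econ -> Thu; HCI -> Thu; Graphics -> Mon; Logic -> Tue; Algorithms -> Fri.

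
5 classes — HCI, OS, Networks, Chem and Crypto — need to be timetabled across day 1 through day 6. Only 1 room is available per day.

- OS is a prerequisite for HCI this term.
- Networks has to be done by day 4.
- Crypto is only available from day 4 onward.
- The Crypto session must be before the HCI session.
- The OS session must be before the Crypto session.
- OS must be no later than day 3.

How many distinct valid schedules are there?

42

Splitting on HCI: it can be day 5 (12), day 6 (30). Listing each branch's schedules as (OS, Networks, Chem, Crypto) by day number:
HCI=day 5: (1,2,3,4) (1,2,6,4) (1,3,2,4) (1,3,6,4) (2,1,3,4) (2,1,6,4) (2,3,1,4) (2,3,6,4) (3,1,2,4) (3,1,6,4) (3,2,1,4) (3,2,6,4) — 12.
HCI=day 6: (1,2,3,4) (1,2,3,5) (1,2,4,5) (1,2,5,4) (1,3,2,4) (1,3,2,5) (1,3,4,5) (1,3,5,4) (1,4,2,5) (1,4,3,5) (2,1,3,4) (2,1,3,5) (2,1,4,5) (2,1,5,4) (2,3,1,4) (2,3,1,5) (2,3,4,5) (2,3,5,4) (2,4,1,5) (2,4,3,5) (3,1,2,4) (3,1,2,5) (3,1,4,5) (3,1,5,4) (3,2,1,4) (3,2,1,5) (3,2,4,5) (3,2,5,4) (3,4,1,5) (3,4,2,5) — 30.
Summing: 12 + 30 = 42.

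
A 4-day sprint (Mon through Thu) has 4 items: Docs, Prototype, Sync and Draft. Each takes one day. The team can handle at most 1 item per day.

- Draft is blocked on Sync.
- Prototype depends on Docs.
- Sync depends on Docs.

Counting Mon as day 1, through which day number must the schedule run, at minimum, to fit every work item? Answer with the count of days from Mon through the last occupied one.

The precedence chain requires at least 3 distinct days.
With at most 1 per day and 4 work items, at least 4 days are needed.
4 works (last occupied day: Thu): for example Sync -> Tue; Prototype -> Wed; Docs -> Mon; Draft -> Thu.

4 days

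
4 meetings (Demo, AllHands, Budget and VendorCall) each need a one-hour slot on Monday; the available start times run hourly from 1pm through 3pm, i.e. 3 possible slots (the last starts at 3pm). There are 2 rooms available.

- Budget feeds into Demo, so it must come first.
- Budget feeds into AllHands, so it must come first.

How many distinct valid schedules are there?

12

Splitting on Demo: it can be 2pm (5), 3pm (7). Listing each branch's schedules as (AllHands, Budget, VendorCall):
Demo=2pm: (2pm,1pm,1pm) (2pm,1pm,3pm) (3pm,1pm,1pm) (3pm,1pm,2pm) (3pm,1pm,3pm) — 5.
Demo=3pm: (2pm,1pm,1pm) (2pm,1pm,2pm) (2pm,1pm,3pm) (3pm,1pm,1pm) (3pm,1pm,2pm) (3pm,2pm,1pm) (3pm,2pm,2pm) — 7.
Summing: 5 + 7 = 12.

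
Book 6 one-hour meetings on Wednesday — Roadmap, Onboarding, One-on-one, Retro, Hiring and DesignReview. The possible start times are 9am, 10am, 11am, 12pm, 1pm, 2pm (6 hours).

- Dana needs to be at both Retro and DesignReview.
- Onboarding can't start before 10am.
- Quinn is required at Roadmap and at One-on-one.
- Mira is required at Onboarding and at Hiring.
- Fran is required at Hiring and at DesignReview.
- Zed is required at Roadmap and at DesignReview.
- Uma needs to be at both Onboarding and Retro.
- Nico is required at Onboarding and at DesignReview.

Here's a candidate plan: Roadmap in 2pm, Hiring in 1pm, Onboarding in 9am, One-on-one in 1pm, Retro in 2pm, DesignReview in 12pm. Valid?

No — it violates: Onboarding can't start before 10am

Fran is required at Hiring and at DesignReview — holds.
Nico is required at Onboarding and at DesignReview — holds.
Mira is required at Onboarding and at Hiring — holds.
Zed is required at Roadmap and at DesignReview — holds.
Dana needs to be at both Retro and DesignReview — holds.
Quinn is required at Roadmap and at One-on-one — holds.
Uma needs to be at both Onboarding and Retro — holds.
Onboarding can't start before 10am — violated.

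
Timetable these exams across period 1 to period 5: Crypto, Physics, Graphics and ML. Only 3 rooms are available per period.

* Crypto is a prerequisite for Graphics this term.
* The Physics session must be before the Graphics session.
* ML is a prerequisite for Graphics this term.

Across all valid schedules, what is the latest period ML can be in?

Downstream work caps ML at period 4.
ML at period 4 is achievable: ML -> period 4; Graphics -> period 5; Physics -> period 1; Crypto -> period 1.

period 4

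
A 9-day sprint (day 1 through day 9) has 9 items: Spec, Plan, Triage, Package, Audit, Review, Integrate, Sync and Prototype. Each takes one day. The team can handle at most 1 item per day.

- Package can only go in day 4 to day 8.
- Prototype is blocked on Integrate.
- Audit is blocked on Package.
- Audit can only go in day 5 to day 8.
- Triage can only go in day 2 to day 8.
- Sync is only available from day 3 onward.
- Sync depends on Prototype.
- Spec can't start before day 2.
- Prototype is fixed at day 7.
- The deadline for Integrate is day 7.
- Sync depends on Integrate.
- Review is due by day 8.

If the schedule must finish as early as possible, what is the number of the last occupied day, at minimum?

9

The precedence chain requires at least 3 distinct days.
With at most 1 per day and 9 work items, at least 9 days are needed.
Propagating the time windows through the other constraints, Sync can't land before day 8, so the schedule must run through at least day 8.
9 works (last occupied day: day 9): for example Plan -> day 9; Audit -> day 5; Review -> day 6; Triage -> day 2; Package -> day 4; Sync -> day 8; Prototype -> day 7; Integrate -> day 1; Spec -> day 3.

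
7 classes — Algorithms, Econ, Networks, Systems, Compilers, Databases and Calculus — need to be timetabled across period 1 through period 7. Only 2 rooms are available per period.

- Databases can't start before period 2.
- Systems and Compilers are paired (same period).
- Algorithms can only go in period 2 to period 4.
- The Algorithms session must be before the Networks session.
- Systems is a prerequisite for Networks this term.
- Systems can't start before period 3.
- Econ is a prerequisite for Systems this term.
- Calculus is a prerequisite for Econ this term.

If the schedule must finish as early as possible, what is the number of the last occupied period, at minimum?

period 4

The precedence chain requires at least 4 distinct periods.
With at most 2 per period and 7 classes, at least 4 periods are needed.
4 works (last occupied period: period 4): for example Econ in period 2; Networks in period 4; Systems in period 3; Compilers in period 3; Algorithms in period 2; Calculus in period 1; Databases in period 4.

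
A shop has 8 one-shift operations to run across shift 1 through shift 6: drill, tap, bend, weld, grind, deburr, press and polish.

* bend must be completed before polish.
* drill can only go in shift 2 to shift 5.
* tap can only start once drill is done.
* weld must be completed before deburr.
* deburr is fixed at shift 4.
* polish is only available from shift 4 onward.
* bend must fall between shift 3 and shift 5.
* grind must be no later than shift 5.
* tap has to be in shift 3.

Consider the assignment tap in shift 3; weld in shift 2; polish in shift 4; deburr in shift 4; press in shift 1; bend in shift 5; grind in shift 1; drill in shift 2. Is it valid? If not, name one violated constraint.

No — it violates: bend must be completed before polish

drill can only go in shift 2 to shift 5 — holds.
tap can only start once drill is done — holds.
deburr is fixed at shift 4 — holds.
polish is only available from shift 4 onward — holds.
bend must be completed before polish — violated.
grind must be no later than shift 5 — holds.
tap has to be in shift 3 — holds.
weld must be completed before deburr — holds.
bend must fall between shift 3 and shift 5 — holds.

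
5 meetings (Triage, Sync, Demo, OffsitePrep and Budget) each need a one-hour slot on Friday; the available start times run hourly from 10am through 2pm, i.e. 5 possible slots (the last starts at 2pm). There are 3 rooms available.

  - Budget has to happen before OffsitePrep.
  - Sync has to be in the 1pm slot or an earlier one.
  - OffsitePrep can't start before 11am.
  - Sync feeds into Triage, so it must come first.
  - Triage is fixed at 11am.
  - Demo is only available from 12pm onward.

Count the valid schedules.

30

Splitting on Demo: it can be 12pm (10), 1pm (10), 2pm (10). Listing each branch's schedules as (Triage, Sync, OffsitePrep, Budget):
Demo=12pm: (11am,10am,11am,10am) (11am,10am,12pm,10am) (11am,10am,12pm,11am) (11am,10am,1pm,10am) (11am,10am,1pm,11am) (11am,10am,1pm,12pm) (11am,10am,2pm,10am) (11am,10am,2pm,11am) (11am,10am,2pm,12pm) (11am,10am,2pm,1pm) — 10.
Demo=1pm: (11am,10am,11am,10am) (11am,10am,12pm,10am) (11am,10am,12pm,11am) (11am,10am,1pm,10am) (11am,10am,1pm,11am) (11am,10am,1pm,12pm) (11am,10am,2pm,10am) (11am,10am,2pm,11am) (11am,10am,2pm,12pm) (11am,10am,2pm,1pm) — 10.
Demo=2pm: (11am,10am,11am,10am) (11am,10am,12pm,10am) (11am,10am,12pm,11am) (11am,10am,1pm,10am) (11am,10am,1pm,11am) (11am,10am,1pm,12pm) (11am,10am,2pm,10am) (11am,10am,2pm,11am) (11am,10am,2pm,12pm) (11am,10am,2pm,1pm) — 10.
Summing: 10 + 10 + 10 = 30.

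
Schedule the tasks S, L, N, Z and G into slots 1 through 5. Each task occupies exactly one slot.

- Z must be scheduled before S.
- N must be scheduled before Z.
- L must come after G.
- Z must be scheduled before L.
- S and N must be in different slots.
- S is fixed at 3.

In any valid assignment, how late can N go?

Downstream work caps N at 1.
N at 1 is achievable: S -> 3, Z -> 2, N -> 1, G -> 1, L -> 3.

1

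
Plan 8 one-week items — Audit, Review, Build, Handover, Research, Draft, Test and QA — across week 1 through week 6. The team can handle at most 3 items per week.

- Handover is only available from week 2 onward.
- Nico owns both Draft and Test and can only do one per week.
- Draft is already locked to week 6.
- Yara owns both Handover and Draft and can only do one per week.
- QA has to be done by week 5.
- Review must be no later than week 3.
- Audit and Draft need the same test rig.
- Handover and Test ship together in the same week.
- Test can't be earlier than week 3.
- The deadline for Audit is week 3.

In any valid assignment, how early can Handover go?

Handover is available from week 2; Handover must be in the same week as Test, which can't be before week 3, so Handover is at least week 3.
Handover at week 3 is achievable: Test=week 3, Research=week 2, Build=week 2, Handover=week 3, QA=week 1, Review=week 1, Draft=week 6, Audit=week 1.

week 3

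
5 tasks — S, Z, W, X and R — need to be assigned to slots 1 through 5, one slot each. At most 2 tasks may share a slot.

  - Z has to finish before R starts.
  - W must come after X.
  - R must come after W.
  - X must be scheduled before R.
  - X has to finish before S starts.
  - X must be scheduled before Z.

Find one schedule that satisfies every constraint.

Z in 2, X in 1, W in 2, S in 3, R in 3

Checking: W(2) before R(3); X(1) before W(2); X(1) before R(3); X(1) before Z(2); X(1) before S(3); Z(2) before R(3); max 2 per slot (cap 2).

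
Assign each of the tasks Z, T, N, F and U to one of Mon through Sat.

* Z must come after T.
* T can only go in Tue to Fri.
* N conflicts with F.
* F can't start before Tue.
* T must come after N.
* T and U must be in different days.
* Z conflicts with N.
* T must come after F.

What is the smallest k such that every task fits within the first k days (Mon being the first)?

The precedence chain requires at least 3 distinct days.
Propagating the time windows through the other constraints, Z can't land before Thu — that is day 4 counting from Mon — so the schedule must run through at least 4 days.
4 works (last occupied day: Thu): for example Z -> Thu; T -> Wed; N -> Mon; U -> Mon; F -> Tue.

4 days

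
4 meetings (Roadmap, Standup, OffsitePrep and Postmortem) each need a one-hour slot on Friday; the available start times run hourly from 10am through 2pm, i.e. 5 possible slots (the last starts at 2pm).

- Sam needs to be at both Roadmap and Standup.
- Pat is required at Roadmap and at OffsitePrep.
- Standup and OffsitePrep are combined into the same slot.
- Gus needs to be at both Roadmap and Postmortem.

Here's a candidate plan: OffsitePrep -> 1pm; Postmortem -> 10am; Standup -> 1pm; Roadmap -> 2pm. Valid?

Gus needs to be at both Roadmap and Postmortem — holds.
Pat is required at Roadmap and at OffsitePrep — holds.
Standup and OffsitePrep are combined into the same slot — holds.
Sam needs to be at both Roadmap and Standup — holds.

Yes, all constraints hold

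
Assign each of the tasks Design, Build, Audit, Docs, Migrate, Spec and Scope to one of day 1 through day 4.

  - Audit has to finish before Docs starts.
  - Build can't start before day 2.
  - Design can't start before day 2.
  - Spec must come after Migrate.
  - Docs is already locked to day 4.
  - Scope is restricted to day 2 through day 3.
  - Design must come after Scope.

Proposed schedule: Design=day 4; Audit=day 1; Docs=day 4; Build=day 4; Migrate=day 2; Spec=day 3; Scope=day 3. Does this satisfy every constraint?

Docs is already locked to day 4 — holds.
Build can't start before day 2 — holds.
Spec must come after Migrate — holds.
Design must come after Scope — holds.
Design can't start before day 2 — holds.
Audit has to finish before Docs starts — holds.
Scope is restricted to day 2 through day 3 — holds.

Yes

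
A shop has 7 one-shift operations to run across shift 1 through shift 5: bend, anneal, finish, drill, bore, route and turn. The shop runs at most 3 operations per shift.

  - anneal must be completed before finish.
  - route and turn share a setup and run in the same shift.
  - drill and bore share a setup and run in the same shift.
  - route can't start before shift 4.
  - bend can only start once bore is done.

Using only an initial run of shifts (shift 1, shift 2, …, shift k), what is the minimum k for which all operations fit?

The precedence chain requires at least 2 distinct shifts.
With at most 3 per shift and 7 operations, at least 3 shifts are needed.
route can't be placed before shift 4, so the schedule must run through at least shift 4.
4 works (last occupied shift: shift 4): for example bore in shift 1; finish in shift 2; drill in shift 1; turn in shift 4; anneal in shift 1; bend in shift 2; route in shift 4.

4 shifts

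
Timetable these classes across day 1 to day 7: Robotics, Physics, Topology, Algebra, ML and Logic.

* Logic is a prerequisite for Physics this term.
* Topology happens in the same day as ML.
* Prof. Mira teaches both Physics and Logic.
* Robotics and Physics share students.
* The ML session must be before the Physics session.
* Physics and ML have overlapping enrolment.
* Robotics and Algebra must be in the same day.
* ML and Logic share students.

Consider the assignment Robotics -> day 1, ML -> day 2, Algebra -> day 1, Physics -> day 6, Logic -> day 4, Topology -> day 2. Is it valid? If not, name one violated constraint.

Yes

Logic is a prerequisite for Physics this term — holds.
Robotics and Physics share students — holds.
The ML session must be before the Physics session — holds.
Physics and ML have overlapping enrolment — holds.
Topology happens in the same day as ML — holds.
Robotics and Algebra must be in the same day — holds.
Prof. Mira teaches both Physics and Logic — holds.
ML and Logic share students — holds.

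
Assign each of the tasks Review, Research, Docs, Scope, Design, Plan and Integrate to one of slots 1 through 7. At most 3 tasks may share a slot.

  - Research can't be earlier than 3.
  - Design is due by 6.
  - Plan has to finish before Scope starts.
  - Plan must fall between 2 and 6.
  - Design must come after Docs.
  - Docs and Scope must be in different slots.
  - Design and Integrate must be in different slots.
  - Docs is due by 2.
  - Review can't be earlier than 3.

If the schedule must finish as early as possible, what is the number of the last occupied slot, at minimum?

slot 3

The precedence chain requires at least 2 distinct slots.
With at most 3 per slot and 7 tasks, at least 3 slots are needed.
Review can't be placed before 3, so the schedule must run through at least slot 3.
3 works (last occupied slot: 3): for example Review=3; Scope=3; Integrate=1; Design=2; Docs=1; Research=3; Plan=2.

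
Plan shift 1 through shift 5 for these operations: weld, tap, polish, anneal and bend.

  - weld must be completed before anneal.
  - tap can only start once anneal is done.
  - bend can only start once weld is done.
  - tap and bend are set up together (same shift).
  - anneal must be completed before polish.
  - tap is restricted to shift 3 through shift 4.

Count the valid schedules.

Splitting on weld: it can be shift 1 (8), shift 2 (2). Listing each branch's schedules as (tap, polish, anneal, bend) by shift number:
weld=shift 1: (3,3,2,3) (3,4,2,3) (3,5,2,3) (4,3,2,4) (4,4,2,4) (4,4,3,4) (4,5,2,4) (4,5,3,4) — 8.
weld=shift 2: (4,4,3,4) (4,5,3,4) — 2.
Summing: 8 + 2 = 10.

10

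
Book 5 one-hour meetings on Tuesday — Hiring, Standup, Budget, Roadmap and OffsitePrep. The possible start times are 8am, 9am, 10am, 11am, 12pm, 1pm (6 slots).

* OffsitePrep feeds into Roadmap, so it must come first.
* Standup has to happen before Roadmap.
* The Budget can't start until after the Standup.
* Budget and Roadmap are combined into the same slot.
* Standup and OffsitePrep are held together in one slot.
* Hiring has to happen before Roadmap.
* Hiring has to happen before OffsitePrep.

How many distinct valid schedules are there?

Splitting on Hiring: it can be 8am (10), 9am (6), 10am (3), 11am (1). Listing each branch's schedules as (Standup, Budget, Roadmap, OffsitePrep):
Hiring=8am: (9am,10am,10am,9am) (9am,11am,11am,9am) (9am,12pm,12pm,9am) (9am,1pm,1pm,9am) (10am,11am,11am,10am) (10am,12pm,12pm,10am) (10am,1pm,1pm,10am) (11am,12pm,12pm,11am) (11am,1pm,1pm,11am) (12pm,1pm,1pm,12pm) — 10.
Hiring=9am: (10am,11am,11am,10am) (10am,12pm,12pm,10am) (10am,1pm,1pm,10am) (11am,12pm,12pm,11am) (11am,1pm,1pm,11am) (12pm,1pm,1pm,12pm) — 6.
Hiring=10am: (11am,12pm,12pm,11am) (11am,1pm,1pm,11am) (12pm,1pm,1pm,12pm) — 3.
Hiring=11am: (12pm,1pm,1pm,12pm) — 1.
Summing: 10 + 6 + 3 + 1 = 20.

20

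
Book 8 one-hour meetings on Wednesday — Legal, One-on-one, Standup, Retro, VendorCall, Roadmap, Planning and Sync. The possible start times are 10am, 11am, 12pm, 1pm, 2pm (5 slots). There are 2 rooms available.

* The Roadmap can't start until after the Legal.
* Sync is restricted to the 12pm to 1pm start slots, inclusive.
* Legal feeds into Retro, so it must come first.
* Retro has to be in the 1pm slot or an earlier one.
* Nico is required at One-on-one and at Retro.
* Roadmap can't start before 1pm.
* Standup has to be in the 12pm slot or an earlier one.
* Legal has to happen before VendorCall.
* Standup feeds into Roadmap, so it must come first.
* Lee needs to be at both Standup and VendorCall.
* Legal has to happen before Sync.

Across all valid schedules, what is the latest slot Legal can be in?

12pm

Downstream work caps Legal at 12pm.
Legal at 12pm is achievable: Roadmap in 2pm; VendorCall in 2pm; Standup in 10am; Retro in 1pm; Sync in 1pm; Planning in 11am; Legal in 12pm; One-on-one in 10am.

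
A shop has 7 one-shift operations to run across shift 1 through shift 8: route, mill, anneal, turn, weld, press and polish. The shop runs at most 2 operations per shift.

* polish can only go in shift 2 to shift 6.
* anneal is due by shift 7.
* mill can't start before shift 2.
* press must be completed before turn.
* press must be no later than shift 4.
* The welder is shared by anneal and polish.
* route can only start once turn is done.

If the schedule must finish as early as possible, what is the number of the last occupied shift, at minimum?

The precedence chain requires at least 3 distinct shifts.
With at most 2 per shift and 7 operations, at least 4 shifts are needed.
4 works (last occupied shift: shift 4): for example turn=shift 3; route=shift 4; mill=shift 2; weld=shift 3; anneal=shift 1; polish=shift 2; press=shift 1.

shift 4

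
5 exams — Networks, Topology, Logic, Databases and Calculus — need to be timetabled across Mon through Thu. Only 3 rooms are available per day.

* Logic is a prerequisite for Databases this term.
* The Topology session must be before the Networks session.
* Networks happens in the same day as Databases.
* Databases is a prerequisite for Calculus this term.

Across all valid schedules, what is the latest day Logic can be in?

Tue

Downstream work caps Logic at Tue.
Logic at Tue is achievable: Databases -> Wed, Networks -> Wed, Logic -> Tue, Calculus -> Thu, Topology -> Mon.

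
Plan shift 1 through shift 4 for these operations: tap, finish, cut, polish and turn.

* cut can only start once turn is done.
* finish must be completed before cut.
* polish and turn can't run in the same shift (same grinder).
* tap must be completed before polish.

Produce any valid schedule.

finish -> shift 1; cut -> shift 2; tap -> shift 1; polish -> shift 2; turn -> shift 1

Checking: tap(shift 1) before polish(shift 2); turn(shift 1) before cut(shift 2); finish(shift 1) before cut(shift 2); polish(shift 2) != turn(shift 1).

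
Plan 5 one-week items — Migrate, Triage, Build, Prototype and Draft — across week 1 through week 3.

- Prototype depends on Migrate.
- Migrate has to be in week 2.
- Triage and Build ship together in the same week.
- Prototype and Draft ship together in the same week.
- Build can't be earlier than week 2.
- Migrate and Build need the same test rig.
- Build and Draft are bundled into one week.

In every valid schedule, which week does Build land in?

Build's window is week 2–week 3.
Migrate is fixed at week 2, and Build can't share a week with Migrate.
So Build must be week 3.

week 3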